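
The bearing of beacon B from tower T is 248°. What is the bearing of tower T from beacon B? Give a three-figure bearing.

068°

Back-bearing = 248° − 180° = 068°.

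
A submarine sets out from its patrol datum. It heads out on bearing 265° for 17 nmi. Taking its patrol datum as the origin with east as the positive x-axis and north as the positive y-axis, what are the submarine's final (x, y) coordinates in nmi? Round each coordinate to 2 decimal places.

Leg 1 (265°, 17 nmi): east 17 sin 265° = -16.94, north 17 cos 265° = -1.48
Summing: -16.94 nmi east, -1.48 nmi north → (-16.94, -1.48).

(-16.94, -1.48)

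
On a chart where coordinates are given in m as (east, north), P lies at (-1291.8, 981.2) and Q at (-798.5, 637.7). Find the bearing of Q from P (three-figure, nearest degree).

125°

Δeast = -798.5 − -1291.8 = 493.30; Δnorth = 637.7 − 981.2 = -343.50.
Bearing = atan2(Δeast, Δnorth) mod 360° = 124.85° ≈ 125°.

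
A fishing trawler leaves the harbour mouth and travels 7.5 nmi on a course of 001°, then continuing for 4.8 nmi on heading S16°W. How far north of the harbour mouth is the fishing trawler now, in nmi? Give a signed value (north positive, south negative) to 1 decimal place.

Leg 1 (001°, 7.5 nmi): east 7.5 sin 1° = 0.13, north 7.5 cos 1° = 7.50
Leg 2 (S16°W, 4.8 nmi): east 4.8 sin 196° = -1.32, north 4.8 cos 196° = -4.61
Net north component: 2.88 nmi.

2.9 nmi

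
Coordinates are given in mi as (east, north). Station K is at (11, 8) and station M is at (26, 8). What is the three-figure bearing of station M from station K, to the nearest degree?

090°

Δeast = 26 − 11 = 15.00; Δnorth = 8 − 8 = 0.00.
Bearing = atan2(Δeast, Δnorth) mod 360° = 90.00° ≈ 090°.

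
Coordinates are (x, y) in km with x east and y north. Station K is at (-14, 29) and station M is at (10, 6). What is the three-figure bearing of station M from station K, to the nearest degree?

Δeast = 10 − -14 = 24.00; Δnorth = 6 − 29 = -23.00.
Bearing = atan2(Δeast, Δnorth) mod 360° = 133.78° ≈ 134°.

134°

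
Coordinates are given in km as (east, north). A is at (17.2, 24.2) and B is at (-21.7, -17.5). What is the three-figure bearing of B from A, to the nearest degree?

223°

Δeast = -21.7 − 17.2 = -38.90; Δnorth = -17.5 − 24.2 = -41.70.
Bearing = atan2(Δeast, Δnorth) mod 360° = 223.01° ≈ 223°.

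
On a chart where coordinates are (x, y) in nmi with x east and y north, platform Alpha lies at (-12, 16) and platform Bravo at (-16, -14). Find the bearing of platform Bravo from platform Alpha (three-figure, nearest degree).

Δeast = -16 − -12 = -4.00; Δnorth = -14 − 16 = -30.00.
Bearing = atan2(Δeast, Δnorth) mod 360° = 187.59° ≈ 188°.

188°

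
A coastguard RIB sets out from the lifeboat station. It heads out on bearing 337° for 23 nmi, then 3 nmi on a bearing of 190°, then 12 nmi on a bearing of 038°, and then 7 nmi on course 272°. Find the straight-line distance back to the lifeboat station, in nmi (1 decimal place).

29.4 nmi

Leg 1 (337°, 23 nmi): east 23 sin 337° = -8.99, north 23 cos 337° = 21.17
Leg 2 (190°, 3 nmi): east 3 sin 190° = -0.52, north 3 cos 190° = -2.95
Leg 3 (038°, 12 nmi): east 12 sin 38° = 7.39, north 12 cos 38° = 9.46
Leg 4 (272°, 7 nmi): east 7 sin 272° = -7.00, north 7 cos 272° = 0.24
Net: -9.12 east, 27.92 north. Distance = √((-9.12)² + (27.92)²) = 29.368 nmi.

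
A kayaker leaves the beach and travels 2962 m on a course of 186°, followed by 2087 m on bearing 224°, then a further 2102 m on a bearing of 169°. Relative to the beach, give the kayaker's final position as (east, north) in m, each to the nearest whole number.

(-1358, -6510)

Leg 1 (186°, 2962 m): east 2962 sin 186° = -309.61, north 2962 cos 186° = -2945.77
Leg 2 (224°, 2087 m): east 2087 sin 224° = -1449.75, north 2087 cos 224° = -1501.26
Leg 3 (169°, 2102 m): east 2102 sin 169° = 401.08, north 2102 cos 169° = -2063.38
Summing: -1358.28 m east, -6510.42 m north → (-1358, -6510).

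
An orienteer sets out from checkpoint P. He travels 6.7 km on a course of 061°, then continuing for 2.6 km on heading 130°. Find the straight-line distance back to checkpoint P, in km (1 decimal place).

Leg 1 (061°, 6.7 km): east 6.7 sin 61° = 5.86, north 6.7 cos 61° = 3.25
Leg 2 (130°, 2.6 km): east 2.6 sin 130° = 1.99, north 2.6 cos 130° = -1.67
Net: 7.85 east, 1.58 north. Distance = √((7.85)² + (1.58)²) = 8.008 km.

8.0 km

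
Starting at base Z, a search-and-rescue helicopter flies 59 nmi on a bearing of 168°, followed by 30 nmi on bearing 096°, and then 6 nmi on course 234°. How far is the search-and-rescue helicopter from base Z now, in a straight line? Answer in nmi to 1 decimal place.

74.4 nmi

Leg 1 (168°, 59 nmi): east 59 sin 168° = 12.27, north 59 cos 168° = -57.71
Leg 2 (096°, 30 nmi): east 30 sin 96° = 29.84, north 30 cos 96° = -3.14
Leg 3 (234°, 6 nmi): east 6 sin 234° = -4.85, north 6 cos 234° = -3.53
Net: 37.25 east, -64.37 north. Distance = √((37.25)² + (-64.37)²) = 74.373 nmi.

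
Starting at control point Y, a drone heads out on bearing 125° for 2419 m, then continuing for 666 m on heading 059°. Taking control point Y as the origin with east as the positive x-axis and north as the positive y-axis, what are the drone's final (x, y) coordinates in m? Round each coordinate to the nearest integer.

(2552, -1044)

Leg 1 (125°, 2419 m): east 2419 sin 125° = 1981.53, north 2419 cos 125° = -1387.48
Leg 2 (059°, 666 m): east 666 sin 59° = 570.87, north 666 cos 59° = 343.02
Summing: 2552.40 m east, -1044.47 m north → (2552, -1044).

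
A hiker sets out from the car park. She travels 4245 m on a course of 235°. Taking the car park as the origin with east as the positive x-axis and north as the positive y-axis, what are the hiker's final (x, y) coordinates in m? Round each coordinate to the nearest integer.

(-3477, -2435)

Leg 1 (235°, 4245 m): east 4245 sin 235° = -3477.30, north 4245 cos 235° = -2434.83
Summing: -3477.30 m east, -2434.83 m north → (-3477, -2435).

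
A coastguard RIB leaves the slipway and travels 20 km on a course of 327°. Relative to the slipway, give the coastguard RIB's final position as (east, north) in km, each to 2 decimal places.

(-10.89, 16.77)

Leg 1 (327°, 20 km): east 20 sin 327° = -10.89, north 20 cos 327° = 16.77
Summing: -10.89 km east, 16.77 km north → (-10.89, 16.77).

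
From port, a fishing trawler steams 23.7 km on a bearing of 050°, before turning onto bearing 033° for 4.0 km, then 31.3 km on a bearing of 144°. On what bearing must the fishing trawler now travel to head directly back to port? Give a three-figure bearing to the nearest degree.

Leg 1 (050°, 23.7 km): east 23.7 sin 50° = 18.16, north 23.7 cos 50° = 15.23
Leg 2 (033°, 4.0 km): east 4.0 sin 33° = 2.18, north 4.0 cos 33° = 3.35
Leg 3 (144°, 31.3 km): east 31.3 sin 144° = 18.40, north 31.3 cos 144° = -25.32
Net displacement: 38.73 east, -6.73 north. Direction back to start is (-38.73, 6.73): bearing = atan2(-38.73, 6.73) mod 360° = 279.86° ≈ 280°.

280°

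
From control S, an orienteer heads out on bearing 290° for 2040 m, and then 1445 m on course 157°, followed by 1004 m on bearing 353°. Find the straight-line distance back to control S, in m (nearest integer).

1519 m

Leg 1 (290°, 2040 m): east 2040 sin 290° = -1916.97, north 2040 cos 290° = 697.72
Leg 2 (157°, 1445 m): east 1445 sin 157° = 564.61, north 1445 cos 157° = -1330.13
Leg 3 (353°, 1004 m): east 1004 sin 353° = -122.36, north 1004 cos 353° = 996.52
Net: -1474.72 east, 364.11 north. Distance = √((-1474.72)² + (364.11)²) = 1519.007 m.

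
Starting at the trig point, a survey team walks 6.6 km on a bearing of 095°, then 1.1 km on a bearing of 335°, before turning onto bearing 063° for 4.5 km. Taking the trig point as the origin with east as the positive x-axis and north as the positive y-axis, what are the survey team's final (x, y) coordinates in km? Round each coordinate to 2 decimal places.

Leg 1 (095°, 6.6 km): east 6.6 sin 95° = 6.57, north 6.6 cos 95° = -0.58
Leg 2 (335°, 1.1 km): east 1.1 sin 335° = -0.46, north 1.1 cos 335° = 1.00
Leg 3 (063°, 4.5 km): east 4.5 sin 63° = 4.01, north 4.5 cos 63° = 2.04
Summing: 10.12 km east, 2.46 km north → (10.12, 2.46).

(10.12, 2.46)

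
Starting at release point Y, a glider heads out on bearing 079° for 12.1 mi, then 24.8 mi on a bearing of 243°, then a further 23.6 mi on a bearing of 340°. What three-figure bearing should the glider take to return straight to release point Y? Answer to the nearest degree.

Leg 1 (079°, 12.1 mi): east 12.1 sin 79° = 11.88, north 12.1 cos 79° = 2.31
Leg 2 (243°, 24.8 mi): east 24.8 sin 243° = -22.10, north 24.8 cos 243° = -11.26
Leg 3 (340°, 23.6 mi): east 23.6 sin 340° = -8.07, north 23.6 cos 340° = 22.18
Net displacement: -18.29 east, 13.23 north. Direction back to start is (18.29, -13.23): bearing = atan2(18.29, -13.23) mod 360° = 125.87° ≈ 126°.

126°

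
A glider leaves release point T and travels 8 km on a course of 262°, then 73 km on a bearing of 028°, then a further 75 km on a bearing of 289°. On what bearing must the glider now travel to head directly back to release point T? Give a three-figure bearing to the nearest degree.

Leg 1 (262°, 8 km): east 8 sin 262° = -7.92, north 8 cos 262° = -1.11
Leg 2 (028°, 73 km): east 73 sin 28° = 34.27, north 73 cos 28° = 64.46
Leg 3 (289°, 75 km): east 75 sin 289° = -70.91, north 75 cos 289° = 24.42
Net displacement: -44.56 east, 87.76 north. Direction back to start is (44.56, -87.76): bearing = atan2(44.56, -87.76) mod 360° = 153.08° ≈ 153°.

153°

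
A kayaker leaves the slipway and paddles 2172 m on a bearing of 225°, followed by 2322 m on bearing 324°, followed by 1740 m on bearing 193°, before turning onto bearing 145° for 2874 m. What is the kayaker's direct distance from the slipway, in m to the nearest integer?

4055 m

Leg 1 (225°, 2172 m): east 2172 sin 225° = -1535.84, north 2172 cos 225° = -1535.84
Leg 2 (324°, 2322 m): east 2322 sin 324° = -1364.84, north 2322 cos 324° = 1878.54
Leg 3 (193°, 1740 m): east 1740 sin 193° = -391.41, north 1740 cos 193° = -1695.40
Leg 4 (145°, 2874 m): east 2874 sin 145° = 1648.46, north 2874 cos 145° = -2354.24
Net: -1643.63 east, -3706.95 north. Distance = √((-1643.63)² + (-3706.95)²) = 4054.992 m.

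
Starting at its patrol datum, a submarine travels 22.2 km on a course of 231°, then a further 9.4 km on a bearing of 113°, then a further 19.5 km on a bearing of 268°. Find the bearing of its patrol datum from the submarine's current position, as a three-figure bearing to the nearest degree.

057°

Leg 1 (231°, 22.2 km): east 22.2 sin 231° = -17.25, north 22.2 cos 231° = -13.97
Leg 2 (113°, 9.4 km): east 9.4 sin 113° = 8.65, north 9.4 cos 113° = -3.67
Leg 3 (268°, 19.5 km): east 19.5 sin 268° = -19.49, north 19.5 cos 268° = -0.68
Net displacement: -28.09 east, -18.32 north. Direction back to start is (28.09, 18.32): bearing = atan2(28.09, 18.32) mod 360° = 56.88° ≈ 057°.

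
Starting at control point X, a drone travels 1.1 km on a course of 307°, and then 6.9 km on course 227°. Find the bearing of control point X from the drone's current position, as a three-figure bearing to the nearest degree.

056°

Leg 1 (307°, 1.1 km): east 1.1 sin 307° = -0.88, north 1.1 cos 307° = 0.66
Leg 2 (227°, 6.9 km): east 6.9 sin 227° = -5.05, north 6.9 cos 227° = -4.71
Net displacement: -5.92 east, -4.04 north. Direction back to start is (5.92, 4.04): bearing = atan2(5.92, 4.04) mod 360° = 55.69° ≈ 056°.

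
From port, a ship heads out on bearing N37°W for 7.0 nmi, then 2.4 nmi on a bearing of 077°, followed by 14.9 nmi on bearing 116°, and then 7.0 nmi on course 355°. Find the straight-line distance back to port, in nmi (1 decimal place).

Leg 1 (N37°W, 7.0 nmi): east 7.0 sin 323° = -4.21, north 7.0 cos 323° = 5.59
Leg 2 (077°, 2.4 nmi): east 2.4 sin 77° = 2.34, north 2.4 cos 77° = 0.54
Leg 3 (116°, 14.9 nmi): east 14.9 sin 116° = 13.39, north 14.9 cos 116° = -6.53
Leg 4 (355°, 7.0 nmi): east 7.0 sin 355° = -0.61, north 7.0 cos 355° = 6.97
Net: 10.91 east, 6.57 north. Distance = √((10.91)² + (6.57)²) = 12.735 nmi.

12.7 nmi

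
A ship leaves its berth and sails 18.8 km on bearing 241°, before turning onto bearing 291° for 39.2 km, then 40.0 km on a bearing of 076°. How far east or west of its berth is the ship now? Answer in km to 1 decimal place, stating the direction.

14.2 km west

Leg 1 (241°, 18.8 km): east 18.8 sin 241° = -16.44, north 18.8 cos 241° = -9.11
Leg 2 (291°, 39.2 km): east 39.2 sin 291° = -36.60, north 39.2 cos 291° = 14.05
Leg 3 (076°, 40.0 km): east 40.0 sin 76° = 38.81, north 40.0 cos 76° = 9.68
Net east component: -14.23 km.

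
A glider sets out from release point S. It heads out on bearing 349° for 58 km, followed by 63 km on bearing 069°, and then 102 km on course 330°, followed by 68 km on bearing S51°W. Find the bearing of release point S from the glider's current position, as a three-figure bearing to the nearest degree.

Leg 1 (349°, 58 km): east 58 sin 349° = -11.07, north 58 cos 349° = 56.93
Leg 2 (069°, 63 km): east 63 sin 69° = 58.82, north 63 cos 69° = 22.58
Leg 3 (330°, 102 km): east 102 sin 330° = -51.00, north 102 cos 330° = 88.33
Leg 4 (S51°W, 68 km): east 68 sin 231° = -52.85, north 68 cos 231° = -42.79
Net displacement: -56.10 east, 125.05 north. Direction back to start is (56.10, -125.05): bearing = atan2(56.10, -125.05) mod 360° = 155.84° ≈ 156°.

156°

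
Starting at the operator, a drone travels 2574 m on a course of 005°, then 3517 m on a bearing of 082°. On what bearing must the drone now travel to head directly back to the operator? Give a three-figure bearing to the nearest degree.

231°

Leg 1 (005°, 2574 m): east 2574 sin 5° = 224.34, north 2574 cos 5° = 2564.21
Leg 2 (082°, 3517 m): east 3517 sin 82° = 3482.77, north 3517 cos 82° = 489.47
Net displacement: 3707.11 east, 3053.68 north. Direction back to start is (-3707.11, -3053.68): bearing = atan2(-3707.11, -3053.68) mod 360° = 230.52° ≈ 231°.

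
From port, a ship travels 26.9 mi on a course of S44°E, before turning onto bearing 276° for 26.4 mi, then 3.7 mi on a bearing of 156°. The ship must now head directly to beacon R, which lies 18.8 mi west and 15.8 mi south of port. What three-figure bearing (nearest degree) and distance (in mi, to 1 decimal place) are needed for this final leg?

Leg 1 (S44°E, 26.9 mi): east 26.9 sin 136° = 18.69, north 26.9 cos 136° = -19.35
Leg 2 (276°, 26.4 mi): east 26.4 sin 276° = -26.26, north 26.4 cos 276° = 2.76
Leg 3 (156°, 3.7 mi): east 3.7 sin 156° = 1.50, north 3.7 cos 156° = -3.38
Current position: (-6.06, -19.97). Target: (-18.8, -15.8). Remaining: Δeast = -12.74, Δnorth = 4.17.
Bearing = atan2(-12.74, 4.17) mod 360° = 288.13°; distance = √((-12.74)² + (4.17)²) = 13.401 mi.

288°, 13.4 mi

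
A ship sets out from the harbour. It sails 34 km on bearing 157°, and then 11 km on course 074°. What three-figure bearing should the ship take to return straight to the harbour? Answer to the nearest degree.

Leg 1 (157°, 34 km): east 34 sin 157° = 13.28, north 34 cos 157° = -31.30
Leg 2 (074°, 11 km): east 11 sin 74° = 10.57, north 11 cos 74° = 3.03
Net displacement: 23.86 east, -28.27 north. Direction back to start is (-23.86, 28.27): bearing = atan2(-23.86, 28.27) mod 360° = 319.83° ≈ 320°.

320°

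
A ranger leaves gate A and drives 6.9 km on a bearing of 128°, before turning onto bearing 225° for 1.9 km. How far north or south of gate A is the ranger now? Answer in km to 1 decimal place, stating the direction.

Leg 1 (128°, 6.9 km): east 6.9 sin 128° = 5.44, north 6.9 cos 128° = -4.25
Leg 2 (225°, 1.9 km): east 1.9 sin 225° = -1.34, north 1.9 cos 225° = -1.34
Net north component: -5.59 km.

5.6 km south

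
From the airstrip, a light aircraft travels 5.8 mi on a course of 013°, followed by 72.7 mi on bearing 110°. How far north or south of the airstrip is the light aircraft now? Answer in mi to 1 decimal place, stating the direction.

19.2 mi south

Leg 1 (013°, 5.8 mi): east 5.8 sin 13° = 1.30, north 5.8 cos 13° = 5.65
Leg 2 (110°, 72.7 mi): east 72.7 sin 110° = 68.32, north 72.7 cos 110° = -24.86
Net north component: -19.21 mi.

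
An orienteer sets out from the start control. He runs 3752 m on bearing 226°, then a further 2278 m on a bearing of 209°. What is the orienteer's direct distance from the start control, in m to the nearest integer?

5968 m

Leg 1 (226°, 3752 m): east 3752 sin 226° = -2698.96, north 3752 cos 226° = -2606.36
Leg 2 (209°, 2278 m): east 2278 sin 209° = -1104.40, north 2278 cos 209° = -1992.38
Net: -3803.36 east, -4598.74 north. Distance = √((-3803.36)² + (-4598.74)²) = 5967.744 m.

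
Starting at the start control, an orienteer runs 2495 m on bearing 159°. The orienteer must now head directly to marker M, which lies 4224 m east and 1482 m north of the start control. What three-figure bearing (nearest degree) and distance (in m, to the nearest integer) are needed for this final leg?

Leg 1 (159°, 2495 m): east 2495 sin 159° = 894.13, north 2495 cos 159° = -2329.28
Current position: (894.13, -2329.28). Target: (4224, 1482). Remaining: Δeast = 3329.87, Δnorth = 3811.28.
Bearing = atan2(3329.87, 3811.28) mod 360° = 41.14°; distance = √((3329.87)² + (3811.28)²) = 5061.020 m.

041°, 5061 m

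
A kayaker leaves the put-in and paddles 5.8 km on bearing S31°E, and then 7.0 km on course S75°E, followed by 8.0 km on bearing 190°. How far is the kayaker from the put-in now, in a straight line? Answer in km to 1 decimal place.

Leg 1 (S31°E, 5.8 km): east 5.8 sin 149° = 2.99, north 5.8 cos 149° = -4.97
Leg 2 (S75°E, 7.0 km): east 7.0 sin 105° = 6.76, north 7.0 cos 105° = -1.81
Leg 3 (190°, 8.0 km): east 8.0 sin 190° = -1.39, north 8.0 cos 190° = -7.88
Net: 8.36 east, -14.66 north. Distance = √((8.36)² + (-14.66)²) = 16.877 km.

16.9 km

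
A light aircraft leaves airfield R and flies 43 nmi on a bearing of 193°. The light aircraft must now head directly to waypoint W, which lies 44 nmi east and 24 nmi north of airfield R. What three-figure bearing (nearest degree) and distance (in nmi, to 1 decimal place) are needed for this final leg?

039°, 85.0 nmi

Leg 1 (193°, 43 nmi): east 43 sin 193° = -9.67, north 43 cos 193° = -41.90
Current position: (-9.67, -41.90). Target: (44, 24). Remaining: Δeast = 53.67, Δnorth = 65.90.
Bearing = atan2(53.67, 65.90) mod 360° = 39.16°; distance = √((53.67)² + (65.90)²) = 84.990 nmi.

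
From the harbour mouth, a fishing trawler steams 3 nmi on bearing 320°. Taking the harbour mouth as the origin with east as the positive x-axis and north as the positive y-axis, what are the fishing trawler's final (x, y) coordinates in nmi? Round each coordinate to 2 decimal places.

(-1.93, 2.30)

Leg 1 (320°, 3 nmi): east 3 sin 320° = -1.93, north 3 cos 320° = 2.30
Summing: -1.93 nmi east, 2.30 nmi north → (-1.93, 2.30).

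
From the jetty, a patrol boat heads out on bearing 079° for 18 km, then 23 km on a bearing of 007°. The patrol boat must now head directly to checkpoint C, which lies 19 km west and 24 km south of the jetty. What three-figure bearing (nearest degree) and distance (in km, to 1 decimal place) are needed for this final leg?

218°, 63.9 km

Leg 1 (079°, 18 km): east 18 sin 79° = 17.67, north 18 cos 79° = 3.43
Leg 2 (007°, 23 km): east 23 sin 7° = 2.80, north 23 cos 7° = 22.83
Current position: (20.47, 26.26). Target: (-19, -24). Remaining: Δeast = -39.47, Δnorth = -50.26.
Bearing = atan2(-39.47, -50.26) mod 360° = 218.14°; distance = √((-39.47)² + (-50.26)²) = 63.910 km.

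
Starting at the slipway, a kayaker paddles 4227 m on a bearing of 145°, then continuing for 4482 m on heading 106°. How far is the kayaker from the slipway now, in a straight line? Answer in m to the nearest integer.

Leg 1 (145°, 4227 m): east 4227 sin 145° = 2424.51, north 4227 cos 145° = -3462.56
Leg 2 (106°, 4482 m): east 4482 sin 106° = 4308.37, north 4482 cos 106° = -1235.41
Net: 6732.88 east, -4697.96 north. Distance = √((6732.88)² + (-4697.96)²) = 8209.906 m.

8210 m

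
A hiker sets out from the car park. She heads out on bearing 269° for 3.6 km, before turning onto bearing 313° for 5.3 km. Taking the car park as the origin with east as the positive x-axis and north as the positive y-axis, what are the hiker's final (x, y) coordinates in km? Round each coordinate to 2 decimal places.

Leg 1 (269°, 3.6 km): east 3.6 sin 269° = -3.60, north 3.6 cos 269° = -0.06
Leg 2 (313°, 5.3 km): east 5.3 sin 313° = -3.88, north 5.3 cos 313° = 3.61
Summing: -7.48 km east, 3.55 km north → (-7.48, 3.55).

(-7.48, 3.55)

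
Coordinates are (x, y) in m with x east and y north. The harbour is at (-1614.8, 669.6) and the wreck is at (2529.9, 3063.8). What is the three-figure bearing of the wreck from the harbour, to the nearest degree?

060°

Δeast = 2529.9 − -1614.8 = 4144.70; Δnorth = 3063.8 − 669.6 = 2394.20.
Bearing = atan2(Δeast, Δnorth) mod 360° = 59.99° ≈ 060°.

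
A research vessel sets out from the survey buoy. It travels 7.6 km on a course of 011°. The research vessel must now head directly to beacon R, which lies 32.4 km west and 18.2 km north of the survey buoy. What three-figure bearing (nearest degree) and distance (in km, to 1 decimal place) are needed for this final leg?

288°, 35.5 km

Leg 1 (011°, 7.6 km): east 7.6 sin 11° = 1.45, north 7.6 cos 11° = 7.46
Current position: (1.45, 7.46). Target: (-32.4, 18.2). Remaining: Δeast = -33.85, Δnorth = 10.74.
Bearing = atan2(-33.85, 10.74) mod 360° = 287.60°; distance = √((-33.85)² + (10.74)²) = 35.513 km.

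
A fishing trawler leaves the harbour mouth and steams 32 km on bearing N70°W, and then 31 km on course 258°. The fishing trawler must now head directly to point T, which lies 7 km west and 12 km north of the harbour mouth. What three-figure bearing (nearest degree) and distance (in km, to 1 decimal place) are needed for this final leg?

082°, 53.9 km

Leg 1 (N70°W, 32 km): east 32 sin 290° = -30.07, north 32 cos 290° = 10.94
Leg 2 (258°, 31 km): east 31 sin 258° = -30.32, north 31 cos 258° = -6.45
Current position: (-60.39, 4.50). Target: (-7, 12). Remaining: Δeast = 53.39, Δnorth = 7.50.
Bearing = atan2(53.39, 7.50) mod 360° = 82.00°; distance = √((53.39)² + (7.50)²) = 53.917 km.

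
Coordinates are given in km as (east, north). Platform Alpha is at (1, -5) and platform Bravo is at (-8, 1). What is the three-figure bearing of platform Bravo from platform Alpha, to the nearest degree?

Δeast = -8 − 1 = -9.00; Δnorth = 1 − -5 = 6.00.
Bearing = atan2(Δeast, Δnorth) mod 360° = 303.69° ≈ 304°.

304°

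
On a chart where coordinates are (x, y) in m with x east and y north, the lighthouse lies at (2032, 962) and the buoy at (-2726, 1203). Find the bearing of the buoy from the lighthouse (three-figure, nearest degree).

Δeast = -2726 − 2032 = -4758.00; Δnorth = 1203 − 962 = 241.00.
Bearing = atan2(Δeast, Δnorth) mod 360° = 272.90° ≈ 273°.

273°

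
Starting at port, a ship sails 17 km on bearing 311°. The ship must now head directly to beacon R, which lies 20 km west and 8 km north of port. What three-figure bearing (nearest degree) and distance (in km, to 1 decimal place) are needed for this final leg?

Leg 1 (311°, 17 km): east 17 sin 311° = -12.83, north 17 cos 311° = 11.15
Current position: (-12.83, 11.15). Target: (-20, 8). Remaining: Δeast = -7.17, Δnorth = -3.15.
Bearing = atan2(-7.17, -3.15) mod 360° = 246.26°; distance = √((-7.17)² + (-3.15)²) = 7.833 km.

246°, 7.8 km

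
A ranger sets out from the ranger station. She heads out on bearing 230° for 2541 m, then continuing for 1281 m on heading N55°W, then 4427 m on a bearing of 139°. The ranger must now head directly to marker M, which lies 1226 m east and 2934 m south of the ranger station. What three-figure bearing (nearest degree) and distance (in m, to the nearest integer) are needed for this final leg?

045°, 1855 m

Leg 1 (230°, 2541 m): east 2541 sin 230° = -1946.52, north 2541 cos 230° = -1633.32
Leg 2 (N55°W, 1281 m): east 1281 sin 305° = -1049.33, north 1281 cos 305° = 734.75
Leg 3 (139°, 4427 m): east 4427 sin 139° = 2904.37, north 4427 cos 139° = -3341.10
Current position: (-91.48, -4239.67). Target: (1226, -2934). Remaining: Δeast = 1317.48, Δnorth = 1305.67.
Bearing = atan2(1317.48, 1305.67) mod 360° = 45.26°; distance = √((1317.48)² + (1305.67)²) = 1854.866 m.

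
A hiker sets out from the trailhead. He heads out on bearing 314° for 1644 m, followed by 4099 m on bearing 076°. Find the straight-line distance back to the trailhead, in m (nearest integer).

3516 m

Leg 1 (314°, 1644 m): east 1644 sin 314° = -1182.59, north 1644 cos 314° = 1142.02
Leg 2 (076°, 4099 m): east 4099 sin 76° = 3977.24, north 4099 cos 76° = 991.64
Net: 2794.65 east, 2133.66 north. Distance = √((2794.65)² + (2133.66)²) = 3516.041 m.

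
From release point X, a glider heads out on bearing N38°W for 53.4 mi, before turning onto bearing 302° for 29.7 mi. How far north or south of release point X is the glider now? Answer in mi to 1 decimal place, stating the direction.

Leg 1 (N38°W, 53.4 mi): east 53.4 sin 322° = -32.88, north 53.4 cos 322° = 42.08
Leg 2 (302°, 29.7 mi): east 29.7 sin 302° = -25.19, north 29.7 cos 302° = 15.74
Net north component: 57.82 mi.

57.8 mi north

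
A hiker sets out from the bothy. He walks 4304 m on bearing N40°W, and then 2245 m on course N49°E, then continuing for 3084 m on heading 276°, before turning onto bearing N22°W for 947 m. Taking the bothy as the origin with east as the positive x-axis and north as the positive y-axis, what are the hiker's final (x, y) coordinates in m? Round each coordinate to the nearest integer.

Leg 1 (N40°W, 4304 m): east 4304 sin 320° = -2766.56, north 4304 cos 320° = 3297.06
Leg 2 (N49°E, 2245 m): east 2245 sin 49° = 1694.32, north 2245 cos 49° = 1472.85
Leg 3 (276°, 3084 m): east 3084 sin 276° = -3067.11, north 3084 cos 276° = 322.37
Leg 4 (N22°W, 947 m): east 947 sin 338° = -354.75, north 947 cos 338° = 878.04
Summing: -4494.09 m east, 5970.32 m north → (-4494, 5970).

(-4494, 5970)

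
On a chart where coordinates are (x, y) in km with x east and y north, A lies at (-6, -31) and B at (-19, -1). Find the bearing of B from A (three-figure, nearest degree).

Δeast = -19 − -6 = -13.00; Δnorth = -1 − -31 = 30.00.
Bearing = atan2(Δeast, Δnorth) mod 360° = 336.57° ≈ 337°.

337°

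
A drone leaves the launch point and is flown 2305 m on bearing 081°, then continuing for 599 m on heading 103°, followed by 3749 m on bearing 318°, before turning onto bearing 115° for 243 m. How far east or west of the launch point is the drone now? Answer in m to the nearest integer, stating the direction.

572 m east

Leg 1 (081°, 2305 m): east 2305 sin 81° = 2276.62, north 2305 cos 81° = 360.58
Leg 2 (103°, 599 m): east 599 sin 103° = 583.65, north 599 cos 103° = -134.75
Leg 3 (318°, 3749 m): east 3749 sin 318° = -2508.57, north 3749 cos 318° = 2786.05
Leg 4 (115°, 243 m): east 243 sin 115° = 220.23, north 243 cos 115° = -102.70
Net east component: 571.93 m.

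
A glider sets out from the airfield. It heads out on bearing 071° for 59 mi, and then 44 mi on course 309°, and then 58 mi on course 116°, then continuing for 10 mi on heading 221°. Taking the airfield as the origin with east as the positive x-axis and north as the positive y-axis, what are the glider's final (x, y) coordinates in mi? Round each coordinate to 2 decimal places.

(67.16, 13.93)

Leg 1 (071°, 59 mi): east 59 sin 71° = 55.79, north 59 cos 71° = 19.21
Leg 2 (309°, 44 mi): east 44 sin 309° = -34.19, north 44 cos 309° = 27.69
Leg 3 (116°, 58 mi): east 58 sin 116° = 52.13, north 58 cos 116° = -25.43
Leg 4 (221°, 10 mi): east 10 sin 221° = -6.56, north 10 cos 221° = -7.55
Summing: 67.16 mi east, 13.93 mi north → (67.16, 13.93).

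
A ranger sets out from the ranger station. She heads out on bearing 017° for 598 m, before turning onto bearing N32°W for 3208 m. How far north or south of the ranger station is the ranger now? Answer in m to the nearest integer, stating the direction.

3292 m north

Leg 1 (017°, 598 m): east 598 sin 17° = 174.84, north 598 cos 17° = 571.87
Leg 2 (N32°W, 3208 m): east 3208 sin 328° = -1699.98, north 3208 cos 328° = 2720.54
Net north component: 3292.41 m.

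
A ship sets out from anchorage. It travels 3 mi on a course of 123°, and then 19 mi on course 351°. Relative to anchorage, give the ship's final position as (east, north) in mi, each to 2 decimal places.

(-0.46, 17.13)

Leg 1 (123°, 3 mi): east 3 sin 123° = 2.52, north 3 cos 123° = -1.63
Leg 2 (351°, 19 mi): east 19 sin 351° = -2.97, north 19 cos 351° = 18.77
Summing: -0.46 mi east, 17.13 mi north → (-0.46, 17.13).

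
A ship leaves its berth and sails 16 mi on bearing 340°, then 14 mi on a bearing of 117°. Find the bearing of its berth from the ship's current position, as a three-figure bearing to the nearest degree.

Leg 1 (340°, 16 mi): east 16 sin 340° = -5.47, north 16 cos 340° = 15.04
Leg 2 (117°, 14 mi): east 14 sin 117° = 12.47, north 14 cos 117° = -6.36
Net displacement: 7.00 east, 8.68 north. Direction back to start is (-7.00, -8.68): bearing = atan2(-7.00, -8.68) mod 360° = 218.89° ≈ 219°.

219°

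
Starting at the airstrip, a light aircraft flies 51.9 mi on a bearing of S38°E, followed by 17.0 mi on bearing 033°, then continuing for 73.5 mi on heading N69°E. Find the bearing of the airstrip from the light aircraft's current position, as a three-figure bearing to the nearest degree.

270°

Leg 1 (S38°E, 51.9 mi): east 51.9 sin 142° = 31.95, north 51.9 cos 142° = -40.90
Leg 2 (033°, 17.0 mi): east 17.0 sin 33° = 9.26, north 17.0 cos 33° = 14.26
Leg 3 (N69°E, 73.5 mi): east 73.5 sin 69° = 68.62, north 73.5 cos 69° = 26.34
Net displacement: 109.83 east, -0.30 north. Direction back to start is (-109.83, 0.30): bearing = atan2(-109.83, 0.30) mod 360° = 270.16° ≈ 270°.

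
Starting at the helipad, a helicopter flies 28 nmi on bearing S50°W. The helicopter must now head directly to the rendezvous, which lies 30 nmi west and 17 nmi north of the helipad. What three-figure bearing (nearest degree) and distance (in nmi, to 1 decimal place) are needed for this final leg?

346°, 36.0 nmi

Leg 1 (S50°W, 28 nmi): east 28 sin 230° = -21.45, north 28 cos 230° = -18.00
Current position: (-21.45, -18.00). Target: (-30, 17). Remaining: Δeast = -8.55, Δnorth = 35.00.
Bearing = atan2(-8.55, 35.00) mod 360° = 346.27°; distance = √((-8.55)² + (35.00)²) = 36.027 nmi.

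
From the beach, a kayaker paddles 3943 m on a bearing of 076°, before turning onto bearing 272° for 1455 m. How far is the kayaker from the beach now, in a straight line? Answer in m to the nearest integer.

Leg 1 (076°, 3943 m): east 3943 sin 76° = 3825.88, north 3943 cos 76° = 953.90
Leg 2 (272°, 1455 m): east 1455 sin 272° = -1454.11, north 1455 cos 272° = 50.78
Net: 2371.76 east, 1004.68 north. Distance = √((2371.76)² + (1004.68)²) = 2575.778 m.

2576 m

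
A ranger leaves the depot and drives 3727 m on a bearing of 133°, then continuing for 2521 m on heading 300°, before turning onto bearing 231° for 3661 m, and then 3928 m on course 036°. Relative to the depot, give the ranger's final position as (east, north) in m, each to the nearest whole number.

(6, -407)

Leg 1 (133°, 3727 m): east 3727 sin 133° = 2725.76, north 3727 cos 133° = -2541.81
Leg 2 (300°, 2521 m): east 2521 sin 300° = -2183.25, north 2521 cos 300° = 1260.50
Leg 3 (231°, 3661 m): east 3661 sin 231° = -2845.13, north 3661 cos 231° = -2303.94
Leg 4 (036°, 3928 m): east 3928 sin 36° = 2308.82, north 3928 cos 36° = 3177.82
Summing: 6.19 m east, -407.43 m north → (6, -407).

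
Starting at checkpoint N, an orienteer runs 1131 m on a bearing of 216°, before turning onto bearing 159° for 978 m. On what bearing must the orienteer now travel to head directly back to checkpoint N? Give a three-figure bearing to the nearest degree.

Leg 1 (216°, 1131 m): east 1131 sin 216° = -664.79, north 1131 cos 216° = -915.00
Leg 2 (159°, 978 m): east 978 sin 159° = 350.48, north 978 cos 159° = -913.04
Net displacement: -314.30 east, -1828.04 north. Direction back to start is (314.30, 1828.04): bearing = atan2(314.30, 1828.04) mod 360° = 9.76° ≈ 010°.

010°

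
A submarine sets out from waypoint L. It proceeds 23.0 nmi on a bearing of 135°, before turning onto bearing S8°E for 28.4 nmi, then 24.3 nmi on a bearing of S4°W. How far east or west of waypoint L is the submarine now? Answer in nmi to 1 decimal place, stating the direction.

Leg 1 (135°, 23.0 nmi): east 23.0 sin 135° = 16.26, north 23.0 cos 135° = -16.26
Leg 2 (S8°E, 28.4 nmi): east 28.4 sin 172° = 3.95, north 28.4 cos 172° = -28.12
Leg 3 (S4°W, 24.3 nmi): east 24.3 sin 184° = -1.70, north 24.3 cos 184° = -24.24
Net east component: 18.52 nmi.

18.5 nmi east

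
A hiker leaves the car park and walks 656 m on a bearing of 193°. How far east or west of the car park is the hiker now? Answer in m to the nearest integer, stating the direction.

Leg 1 (193°, 656 m): east 656 sin 193° = -147.57, north 656 cos 193° = -639.19
Net east component: -147.57 m.

148 m west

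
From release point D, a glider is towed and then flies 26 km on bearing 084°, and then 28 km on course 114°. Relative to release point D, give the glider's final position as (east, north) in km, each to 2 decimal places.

(51.44, -8.67)

Leg 1 (084°, 26 km): east 26 sin 84° = 25.86, north 26 cos 84° = 2.72
Leg 2 (114°, 28 km): east 28 sin 114° = 25.58, north 28 cos 114° = -11.39
Summing: 51.44 km east, -8.67 km north → (51.44, -8.67).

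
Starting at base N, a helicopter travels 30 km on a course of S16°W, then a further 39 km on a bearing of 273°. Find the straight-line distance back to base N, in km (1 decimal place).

Leg 1 (S16°W, 30 km): east 30 sin 196° = -8.27, north 30 cos 196° = -28.84
Leg 2 (273°, 39 km): east 39 sin 273° = -38.95, north 39 cos 273° = 2.04
Net: -47.22 east, -26.80 north. Distance = √((-47.22)² + (-26.80)²) = 54.290 km.

54.3 km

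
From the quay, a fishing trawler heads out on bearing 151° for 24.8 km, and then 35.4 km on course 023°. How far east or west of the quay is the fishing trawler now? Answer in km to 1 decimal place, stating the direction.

Leg 1 (151°, 24.8 km): east 24.8 sin 151° = 12.02, north 24.8 cos 151° = -21.69
Leg 2 (023°, 35.4 km): east 35.4 sin 23° = 13.83, north 35.4 cos 23° = 32.59
Net east component: 25.86 km.

25.9 km east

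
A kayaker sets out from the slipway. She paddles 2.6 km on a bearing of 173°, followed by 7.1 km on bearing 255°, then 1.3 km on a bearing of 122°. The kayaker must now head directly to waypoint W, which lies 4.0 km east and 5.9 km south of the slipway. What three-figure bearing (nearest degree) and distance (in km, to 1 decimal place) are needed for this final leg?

Leg 1 (173°, 2.6 km): east 2.6 sin 173° = 0.32, north 2.6 cos 173° = -2.58
Leg 2 (255°, 7.1 km): east 7.1 sin 255° = -6.86, north 7.1 cos 255° = -1.84
Leg 3 (122°, 1.3 km): east 1.3 sin 122° = 1.10, north 1.3 cos 122° = -0.69
Current position: (-5.44, -5.11). Target: (4.0, -5.9). Remaining: Δeast = 9.44, Δnorth = -0.79.
Bearing = atan2(9.44, -0.79) mod 360° = 94.80°; distance = √((9.44)² + (-0.79)²) = 9.472 km.

095°, 9.5 km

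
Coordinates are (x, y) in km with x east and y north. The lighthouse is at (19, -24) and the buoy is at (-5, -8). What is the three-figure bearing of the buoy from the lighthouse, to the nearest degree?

304°

Δeast = -5 − 19 = -24.00; Δnorth = -8 − -24 = 16.00.
Bearing = atan2(Δeast, Δnorth) mod 360° = 303.69° ≈ 304°.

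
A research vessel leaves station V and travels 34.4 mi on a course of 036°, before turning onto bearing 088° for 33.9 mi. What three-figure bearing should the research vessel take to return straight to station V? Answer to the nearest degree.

242°

Leg 1 (036°, 34.4 mi): east 34.4 sin 36° = 20.22, north 34.4 cos 36° = 27.83
Leg 2 (088°, 33.9 mi): east 33.9 sin 88° = 33.88, north 33.9 cos 88° = 1.18
Net displacement: 54.10 east, 29.01 north. Direction back to start is (-54.10, -29.01): bearing = atan2(-54.10, -29.01) mod 360° = 241.80° ≈ 242°.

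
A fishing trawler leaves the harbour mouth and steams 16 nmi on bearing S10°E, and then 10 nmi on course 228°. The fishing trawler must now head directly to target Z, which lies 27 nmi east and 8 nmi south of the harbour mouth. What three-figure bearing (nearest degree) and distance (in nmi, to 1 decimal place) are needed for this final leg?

Leg 1 (S10°E, 16 nmi): east 16 sin 170° = 2.78, north 16 cos 170° = -15.76
Leg 2 (228°, 10 nmi): east 10 sin 228° = -7.43, north 10 cos 228° = -6.69
Current position: (-4.65, -22.45). Target: (27, -8). Remaining: Δeast = 31.65, Δnorth = 14.45.
Bearing = atan2(31.65, 14.45) mod 360° = 65.47°; distance = √((31.65)² + (14.45)²) = 34.795 nmi.

065°, 34.8 nmi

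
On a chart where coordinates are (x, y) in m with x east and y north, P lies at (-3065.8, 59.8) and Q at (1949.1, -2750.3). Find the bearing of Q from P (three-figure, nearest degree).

Δeast = 1949.1 − -3065.8 = 5014.90; Δnorth = -2750.3 − 59.8 = -2810.10.
Bearing = atan2(Δeast, Δnorth) mod 360° = 119.26° ≈ 119°.

119°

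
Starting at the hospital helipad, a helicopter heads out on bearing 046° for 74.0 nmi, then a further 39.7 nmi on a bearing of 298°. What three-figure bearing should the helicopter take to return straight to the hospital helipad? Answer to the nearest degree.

195°

Leg 1 (046°, 74.0 nmi): east 74.0 sin 46° = 53.23, north 74.0 cos 46° = 51.40
Leg 2 (298°, 39.7 nmi): east 39.7 sin 298° = -35.05, north 39.7 cos 298° = 18.64
Net displacement: 18.18 east, 70.04 north. Direction back to start is (-18.18, -70.04): bearing = atan2(-18.18, -70.04) mod 360° = 194.55° ≈ 195°.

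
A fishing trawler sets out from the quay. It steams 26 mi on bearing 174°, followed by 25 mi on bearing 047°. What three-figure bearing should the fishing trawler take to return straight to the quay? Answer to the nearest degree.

293°

Leg 1 (174°, 26 mi): east 26 sin 174° = 2.72, north 26 cos 174° = -25.86
Leg 2 (047°, 25 mi): east 25 sin 47° = 18.28, north 25 cos 47° = 17.05
Net displacement: 21.00 east, -8.81 north. Direction back to start is (-21.00, 8.81): bearing = atan2(-21.00, 8.81) mod 360° = 292.75° ≈ 293°.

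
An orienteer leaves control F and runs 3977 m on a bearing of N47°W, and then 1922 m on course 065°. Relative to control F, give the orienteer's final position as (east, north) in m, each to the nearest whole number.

Leg 1 (N47°W, 3977 m): east 3977 sin 313° = -2908.59, north 3977 cos 313° = 2712.31
Leg 2 (065°, 1922 m): east 1922 sin 65° = 1741.92, north 1922 cos 65° = 812.27
Summing: -1166.67 m east, 3524.58 m north → (-1167, 3525).

(-1167, 3525)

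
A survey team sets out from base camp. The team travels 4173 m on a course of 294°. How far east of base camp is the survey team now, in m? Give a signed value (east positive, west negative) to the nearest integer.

-3812 m

Leg 1 (294°, 4173 m): east 4173 sin 294° = -3812.23, north 4173 cos 294° = 1697.31
Net east component: -3812.23 m.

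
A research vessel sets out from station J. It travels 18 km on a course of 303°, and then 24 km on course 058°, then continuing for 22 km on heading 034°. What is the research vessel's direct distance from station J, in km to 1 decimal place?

44.4 km

Leg 1 (303°, 18 km): east 18 sin 303° = -15.10, north 18 cos 303° = 9.80
Leg 2 (058°, 24 km): east 24 sin 58° = 20.35, north 24 cos 58° = 12.72
Leg 3 (034°, 22 km): east 22 sin 34° = 12.30, north 22 cos 34° = 18.24
Net: 17.56 east, 40.76 north. Distance = √((17.56)² + (40.76)²) = 44.382 km.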